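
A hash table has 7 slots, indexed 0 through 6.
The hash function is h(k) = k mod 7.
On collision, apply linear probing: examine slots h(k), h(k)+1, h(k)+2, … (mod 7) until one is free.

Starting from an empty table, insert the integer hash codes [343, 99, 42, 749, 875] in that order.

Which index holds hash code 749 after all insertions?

3

343: h=0 → slot 0
99: h=1 → slot 1
42: h=0, probe 0,1,2 → slot 2
749: h=0, probe 0,1,2,3 → slot 3
875: h=0, probe 0,1,2,3,4 → slot 4
Table: [343, 99, 42, 749, 875, -, -]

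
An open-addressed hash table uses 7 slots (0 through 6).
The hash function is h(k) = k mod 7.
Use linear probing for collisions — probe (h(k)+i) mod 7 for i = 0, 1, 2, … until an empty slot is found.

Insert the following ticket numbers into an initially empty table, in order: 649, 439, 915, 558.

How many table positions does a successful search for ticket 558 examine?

4

Insert 649: h=5, slot 5 empty -> index 5.
Insert 439: h=5, slot 5 occupied -> index 6.
Insert 915: h=5, slots 5,6 occupied -> index 0.
Insert 558: h=5, slots 5,6,0 occupied -> index 1.
Table: [915, 558, -, -, -, 649, 439]
Lookup 558: h=5, probe 5,6,0,1 → found at 1.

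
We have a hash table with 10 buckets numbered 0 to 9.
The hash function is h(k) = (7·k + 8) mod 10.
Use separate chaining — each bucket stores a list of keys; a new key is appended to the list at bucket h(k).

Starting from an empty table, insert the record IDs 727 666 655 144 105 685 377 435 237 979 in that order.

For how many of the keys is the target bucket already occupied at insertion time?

Insert 727: h=7, bucket 7 empty → new chain.
Insert 666: h=0, bucket 0 empty → new chain.
Insert 655: h=3, bucket 3 empty → new chain.
Insert 144: h=6, bucket 6 empty → new chain.
Insert 105: h=3, bucket 3 nonempty → append to chain.
Insert 685: h=3, bucket 3 nonempty → append to chain.
Insert 377: h=7, bucket 7 nonempty → append to chain.
Insert 435: h=3, bucket 3 nonempty → append to chain.
Insert 237: h=7, bucket 7 nonempty → append to chain.
Insert 979: h=1, bucket 1 empty → new chain.
Final buckets:
0: 666
1: 979
2: .
3: 655 -> 105 -> 685 -> 435
4: .
5: .
6: 144
7: 727 -> 377 -> 237
8: .
9: .

5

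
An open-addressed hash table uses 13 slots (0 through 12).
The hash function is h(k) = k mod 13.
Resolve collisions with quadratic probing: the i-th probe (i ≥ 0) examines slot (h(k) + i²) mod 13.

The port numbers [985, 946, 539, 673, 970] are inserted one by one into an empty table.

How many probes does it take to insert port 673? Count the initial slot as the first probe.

3

Insert 985: h=10, slot 10 empty -> index 10.
Insert 946: h=10, slot 10 occupied -> index 11.
Insert 539: h=6, slot 6 empty -> index 6.
Insert 673: h=10, slots 10,11 occupied -> index 1.
Insert 970: h=8, slot 8 empty -> index 8.
Table: [., 673, ., ., ., ., 539, ., 970, ., 985, 946, .]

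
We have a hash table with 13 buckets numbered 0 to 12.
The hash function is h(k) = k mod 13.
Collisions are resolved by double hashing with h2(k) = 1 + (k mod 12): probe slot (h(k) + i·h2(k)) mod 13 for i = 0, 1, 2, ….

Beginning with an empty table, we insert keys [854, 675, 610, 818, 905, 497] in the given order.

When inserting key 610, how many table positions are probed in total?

Insert 854: h=9, slot 9 empty -> index 9.
Insert 675: h=12, slot 12 empty -> index 12.
Insert 610: h=12, h2=11, slot 12 occupied -> index 10.
Insert 818: h=12, h2=3, slot 12 occupied -> index 2.
Insert 905: h=8, slot 8 empty -> index 8.
Insert 497: h=3, slot 3 empty -> index 3.
Table: [-, -, 818, 497, -, -, -, -, 905, 854, 610, -, 675]

2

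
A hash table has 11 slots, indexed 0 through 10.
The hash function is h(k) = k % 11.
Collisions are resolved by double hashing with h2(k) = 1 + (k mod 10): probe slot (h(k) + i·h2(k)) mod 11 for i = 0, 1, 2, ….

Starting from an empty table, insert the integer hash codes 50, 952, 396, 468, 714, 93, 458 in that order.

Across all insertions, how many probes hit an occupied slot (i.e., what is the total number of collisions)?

50 hashes to 6; slot 6 is free → place at 6.
952 hashes to 6, h2=3; 6 taken → place at 9.
396 hashes to 0; slot 0 is free → place at 0.
468 hashes to 6, h2=9; 6 taken → place at 4.
714 hashes to 10; slot 10 is free → place at 10.
93 hashes to 5; slot 5 is free → place at 5.
458 hashes to 7; slot 7 is free → place at 7.
Table: [396, -, -, -, 468, 93, 50, 458, -, 952, 714]

2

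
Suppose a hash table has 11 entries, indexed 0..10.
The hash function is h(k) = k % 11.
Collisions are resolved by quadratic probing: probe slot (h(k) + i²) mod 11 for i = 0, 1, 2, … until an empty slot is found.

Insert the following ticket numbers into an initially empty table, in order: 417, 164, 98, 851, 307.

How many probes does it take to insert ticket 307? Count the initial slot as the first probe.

4

417: h=10 -> slot 10
164: h=10, probe 10,0 -> slot 0
98: h=10, probe 10,0,3 -> slot 3
851: h=4 -> slot 4
307: h=10, probe 10,0,3,8 -> slot 8
Table: [164, -, -, 98, 851, -, -, -, 307, -, 417]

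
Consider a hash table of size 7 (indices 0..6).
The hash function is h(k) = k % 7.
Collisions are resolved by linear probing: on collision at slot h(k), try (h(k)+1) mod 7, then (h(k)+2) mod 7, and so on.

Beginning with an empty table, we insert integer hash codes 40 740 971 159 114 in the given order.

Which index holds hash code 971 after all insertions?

40: h=5 -> slot 5
740: h=5, probe 5,6 -> slot 6
971: h=5, probe 5,6,0 -> slot 0
159: h=5, probe 5,6,0,1 -> slot 1
114: h=2 -> slot 2
Table: [971, 159, 114, _, _, 40, 740]

0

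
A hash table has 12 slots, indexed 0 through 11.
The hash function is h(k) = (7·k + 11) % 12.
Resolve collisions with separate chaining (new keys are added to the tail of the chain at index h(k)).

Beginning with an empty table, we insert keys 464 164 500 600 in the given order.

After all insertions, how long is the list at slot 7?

3

Insert 464: h=7, bucket 7 empty -> new chain.
Insert 164: h=7, bucket 7 nonempty -> append to chain.
Insert 500: h=7, bucket 7 nonempty -> append to chain.
Insert 600: h=11, bucket 11 empty -> new chain.
Final buckets:
0: _
1: _
2: _
3: _
4: _
5: _
6: _
7: 464 -> 164 -> 500
8: _
9: _
10: _
11: 600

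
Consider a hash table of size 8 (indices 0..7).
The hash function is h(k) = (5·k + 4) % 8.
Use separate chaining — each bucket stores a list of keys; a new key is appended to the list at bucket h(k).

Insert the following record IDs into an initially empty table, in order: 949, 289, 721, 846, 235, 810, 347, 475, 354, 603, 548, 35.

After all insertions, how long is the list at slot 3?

5

949 → bucket 5
289 → bucket 1
721 → bucket 1 (collision)
846 → bucket 2
235 → bucket 3
810 → bucket 6
347 → bucket 3 (collision)
475 → bucket 3 (collision)
354 → bucket 6 (collision)
603 → bucket 3 (collision)
548 → bucket 0
35 → bucket 3 (collision)
Final buckets:
0: 548
1: 289 -> 721
2: 846
3: 235 -> 347 -> 475 -> 603 -> 35
4: —
5: 949
6: 810 -> 354
7: —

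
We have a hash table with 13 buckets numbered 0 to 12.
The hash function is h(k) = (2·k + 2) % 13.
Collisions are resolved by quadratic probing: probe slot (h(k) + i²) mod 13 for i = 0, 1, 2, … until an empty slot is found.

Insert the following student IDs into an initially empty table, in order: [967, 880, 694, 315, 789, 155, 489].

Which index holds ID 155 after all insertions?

1

967: h=12 -> slot 12
880: h=7 -> slot 7
694: h=12, probe 12,0 -> slot 0
315: h=8 -> slot 8
789: h=7, probe 7,8,11 -> slot 11
155: h=0, probe 0,1 -> slot 1
489: h=5 -> slot 5
Table: [694, 155, _, _, _, 489, _, 880, 315, _, _, 789, 967]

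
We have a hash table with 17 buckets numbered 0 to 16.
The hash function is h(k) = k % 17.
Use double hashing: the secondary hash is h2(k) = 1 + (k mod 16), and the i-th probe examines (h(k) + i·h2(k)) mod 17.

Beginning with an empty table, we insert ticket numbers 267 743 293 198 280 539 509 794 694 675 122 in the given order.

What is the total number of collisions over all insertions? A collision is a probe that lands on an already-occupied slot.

267 hashes to 12; slot 12 is free -> place at 12.
743 hashes to 12, h2=8; 12 taken -> place at 3.
293 hashes to 4; slot 4 is free -> place at 4.
198 hashes to 11; slot 11 is free -> place at 11.
280 hashes to 8; slot 8 is free -> place at 8.
539 hashes to 12, h2=12; 12 taken -> place at 7.
509 hashes to 16; slot 16 is free -> place at 16.
794 hashes to 12, h2=11; 12 taken -> place at 6.
694 hashes to 14; slot 14 is free -> place at 14.
675 hashes to 12, h2=4; 12,16,3,7,11 taken -> place at 15.
122 hashes to 3, h2=11; 3,14,8 taken -> place at 2.
Table: [∅, ∅, 122, 743, 293, ∅, 794, 539, 280, ∅, ∅, 198, 267, ∅, 694, 675, 509]

11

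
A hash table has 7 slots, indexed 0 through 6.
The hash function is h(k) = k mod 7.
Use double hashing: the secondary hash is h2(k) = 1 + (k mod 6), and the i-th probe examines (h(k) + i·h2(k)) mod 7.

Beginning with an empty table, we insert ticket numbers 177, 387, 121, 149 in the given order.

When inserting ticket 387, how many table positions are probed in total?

2

177 hashes to 2; slot 2 is free => place at 2.
387 hashes to 2, h2=4; 2 taken => place at 6.
121 hashes to 2, h2=2; 2 taken => place at 4.
149 hashes to 2, h2=6; 2 taken => place at 1.
Table: [—, 149, 177, —, 121, —, 387]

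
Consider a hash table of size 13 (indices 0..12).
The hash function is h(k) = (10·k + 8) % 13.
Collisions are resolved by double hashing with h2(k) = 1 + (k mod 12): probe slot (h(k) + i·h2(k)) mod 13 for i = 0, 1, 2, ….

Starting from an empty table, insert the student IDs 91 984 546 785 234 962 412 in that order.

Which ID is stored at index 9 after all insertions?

234

91: h=8 → slot 8
984: h=7 → slot 7
546: h=8, h2=7, probe 8,2 → slot 2
785: h=6 → slot 6
234: h=8, h2=7, probe 8,2,9 → slot 9
962: h=8, h2=3, probe 8,11 → slot 11
412: h=7, h2=5, probe 7,12 → slot 12
Table: [., ., 546, ., ., ., 785, 984, 91, 234, ., 962, 412]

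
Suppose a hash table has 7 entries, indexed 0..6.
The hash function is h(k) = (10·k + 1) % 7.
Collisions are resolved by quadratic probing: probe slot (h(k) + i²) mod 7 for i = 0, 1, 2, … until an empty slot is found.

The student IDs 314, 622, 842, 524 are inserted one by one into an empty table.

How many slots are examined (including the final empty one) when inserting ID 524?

3

Insert 314: h=5, slot 5 empty => index 5.
Insert 622: h=5, slot 5 occupied => index 6.
Insert 842: h=0, slot 0 empty => index 0.
Insert 524: h=5, slots 5,6 occupied => index 2.
Table: [842, -, 524, -, -, 314, 622]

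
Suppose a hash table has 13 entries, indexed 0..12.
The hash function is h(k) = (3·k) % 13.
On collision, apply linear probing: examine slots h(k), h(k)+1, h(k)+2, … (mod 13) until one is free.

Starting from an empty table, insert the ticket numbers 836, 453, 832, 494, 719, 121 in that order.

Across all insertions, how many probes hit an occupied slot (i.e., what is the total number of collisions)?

8

836 hashes to 12; slot 12 is free → place at 12.
453 hashes to 7; slot 7 is free → place at 7.
832 hashes to 0; slot 0 is free → place at 0.
494 hashes to 0; 0 taken → place at 1.
719 hashes to 12; 12,0,1 taken → place at 2.
121 hashes to 12; 12,0,1,2 taken → place at 3.
Table: [832, 494, 719, 121, ∅, ∅, ∅, 453, ∅, ∅, ∅, ∅, 836]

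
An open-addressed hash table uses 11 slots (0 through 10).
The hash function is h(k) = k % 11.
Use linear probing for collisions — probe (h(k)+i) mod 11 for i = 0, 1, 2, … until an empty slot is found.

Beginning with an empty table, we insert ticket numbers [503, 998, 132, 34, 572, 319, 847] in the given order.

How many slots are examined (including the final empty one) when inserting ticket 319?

4

503 hashes to 8; slot 8 is free => place at 8.
998 hashes to 8; 8 taken => place at 9.
132 hashes to 0; slot 0 is free => place at 0.
34 hashes to 1; slot 1 is free => place at 1.
572 hashes to 0; 0,1 taken => place at 2.
319 hashes to 0; 0,1,2 taken => place at 3.
847 hashes to 0; 0,1,2,3 taken => place at 4.
Table: [132, 34, 572, 319, 847, -, -, -, 503, 998, -]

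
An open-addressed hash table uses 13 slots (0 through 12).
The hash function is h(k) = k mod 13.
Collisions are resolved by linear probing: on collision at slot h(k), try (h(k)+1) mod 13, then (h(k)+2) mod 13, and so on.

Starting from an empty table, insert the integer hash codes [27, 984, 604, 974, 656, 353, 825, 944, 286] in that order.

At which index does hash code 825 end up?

8

Insert 27: h=1, slot 1 empty → index 1.
Insert 984: h=9, slot 9 empty → index 9.
Insert 604: h=6, slot 6 empty → index 6.
Insert 974: h=12, slot 12 empty → index 12.
Insert 656: h=6, slot 6 occupied → index 7.
Insert 353: h=2, slot 2 empty → index 2.
Insert 825: h=6, slots 6,7 occupied → index 8.
Insert 944: h=8, slots 8,9 occupied → index 10.
Insert 286: h=0, slot 0 empty → index 0.
Table: [286, 27, 353, -, -, -, 604, 656, 825, 984, 944, -, 974]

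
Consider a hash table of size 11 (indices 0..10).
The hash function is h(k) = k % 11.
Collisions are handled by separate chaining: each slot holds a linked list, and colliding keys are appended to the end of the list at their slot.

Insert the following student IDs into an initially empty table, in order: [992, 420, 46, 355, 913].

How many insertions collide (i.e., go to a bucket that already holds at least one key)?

2

992 → bucket 2
420 → bucket 2 (collision)
46 → bucket 2 (collision)
355 → bucket 3
913 → bucket 0
Final buckets:
0: 913
1: ∅
2: 992 -> 420 -> 46
3: 355
4: ∅
5: ∅
6: ∅
7: ∅
8: ∅
9: ∅
10: ∅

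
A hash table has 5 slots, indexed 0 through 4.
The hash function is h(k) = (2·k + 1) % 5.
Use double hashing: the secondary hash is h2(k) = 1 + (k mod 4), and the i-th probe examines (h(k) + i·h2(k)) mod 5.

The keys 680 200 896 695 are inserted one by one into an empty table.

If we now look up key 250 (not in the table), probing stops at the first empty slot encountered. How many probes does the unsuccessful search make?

680 hashes to 1; slot 1 is free → place at 1.
200 hashes to 1, h2=1; 1 taken → place at 2.
896 hashes to 3; slot 3 is free → place at 3.
695 hashes to 1, h2=4; 1 taken → place at 0.
Table: [695, 680, 200, 896, ∅]
Lookup 250: h=1, h2=3, probe 1,4 → slot 4 empty, not found.

2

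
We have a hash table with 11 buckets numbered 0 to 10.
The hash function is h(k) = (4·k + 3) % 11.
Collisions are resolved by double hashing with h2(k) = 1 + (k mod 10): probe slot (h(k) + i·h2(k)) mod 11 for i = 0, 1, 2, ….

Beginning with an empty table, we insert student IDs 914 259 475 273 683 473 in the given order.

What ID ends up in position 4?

683

914 hashes to 7; slot 7 is free => place at 7.
259 hashes to 5; slot 5 is free => place at 5.
475 hashes to 0; slot 0 is free => place at 0.
273 hashes to 6; slot 6 is free => place at 6.
683 hashes to 7, h2=4; 7,0 taken => place at 4.
473 hashes to 3; slot 3 is free => place at 3.
Table: [475, —, —, 473, 683, 259, 273, 914, —, —, —]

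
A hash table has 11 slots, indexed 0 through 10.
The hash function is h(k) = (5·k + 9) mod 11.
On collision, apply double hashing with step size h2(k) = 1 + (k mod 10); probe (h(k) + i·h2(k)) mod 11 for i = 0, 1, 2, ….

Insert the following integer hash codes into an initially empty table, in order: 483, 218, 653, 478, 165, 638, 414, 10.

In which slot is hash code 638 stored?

5

483: h=4 => slot 4
218: h=10 => slot 10
653: h=7 => slot 7
478: h=1 => slot 1
165: h=9 => slot 9
638: h=9, h2=9, probe 9,7,5 => slot 5
414: h=0 => slot 0
10: h=4, h2=1, probe 4,5,6 => slot 6
Table: [414, 478, ., ., 483, 638, 10, 653, ., 165, 218]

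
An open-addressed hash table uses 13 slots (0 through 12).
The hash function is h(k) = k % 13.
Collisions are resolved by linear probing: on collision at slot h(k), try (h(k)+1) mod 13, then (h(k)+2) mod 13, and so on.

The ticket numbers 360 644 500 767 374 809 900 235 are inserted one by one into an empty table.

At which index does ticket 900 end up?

Insert 360: h=9, slot 9 empty => index 9.
Insert 644: h=7, slot 7 empty => index 7.
Insert 500: h=6, slot 6 empty => index 6.
Insert 767: h=0, slot 0 empty => index 0.
Insert 374: h=10, slot 10 empty => index 10.
Insert 809: h=3, slot 3 empty => index 3.
Insert 900: h=3, slot 3 occupied => index 4.
Insert 235: h=1, slot 1 empty => index 1.
Table: [767, 235, _, 809, 900, _, 500, 644, _, 360, 374, _, _]

4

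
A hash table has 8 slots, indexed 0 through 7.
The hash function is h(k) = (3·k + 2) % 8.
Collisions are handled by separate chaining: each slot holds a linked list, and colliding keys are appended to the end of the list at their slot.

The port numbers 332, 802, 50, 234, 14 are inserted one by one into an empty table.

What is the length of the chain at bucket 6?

Insert 332: h=6, bucket 6 empty → new chain.
Insert 802: h=0, bucket 0 empty → new chain.
Insert 50: h=0, bucket 0 nonempty → append to chain.
Insert 234: h=0, bucket 0 nonempty → append to chain.
Insert 14: h=4, bucket 4 empty → new chain.
Final buckets:
0: 802 -> 50 -> 234
1: —
2: —
3: —
4: 14
5: —
6: 332
7: —

1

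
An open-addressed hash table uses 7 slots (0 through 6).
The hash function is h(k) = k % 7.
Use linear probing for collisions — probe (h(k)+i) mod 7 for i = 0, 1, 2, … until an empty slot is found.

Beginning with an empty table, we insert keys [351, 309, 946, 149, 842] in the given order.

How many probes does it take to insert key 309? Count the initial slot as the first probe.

351 hashes to 1; slot 1 is free => place at 1.
309 hashes to 1; 1 taken => place at 2.
946 hashes to 1; 1,2 taken => place at 3.
149 hashes to 2; 2,3 taken => place at 4.
842 hashes to 2; 2,3,4 taken => place at 5.
Table: [∅, 351, 309, 946, 149, 842, ∅]

2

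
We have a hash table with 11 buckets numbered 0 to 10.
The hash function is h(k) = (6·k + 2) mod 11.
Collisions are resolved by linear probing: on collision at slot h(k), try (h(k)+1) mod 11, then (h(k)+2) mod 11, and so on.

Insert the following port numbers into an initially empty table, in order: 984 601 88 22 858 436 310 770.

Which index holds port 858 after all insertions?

4

984: h=10 => slot 10
601: h=0 => slot 0
88: h=2 => slot 2
22: h=2, probe 2,3 => slot 3
858: h=2, probe 2,3,4 => slot 4
436: h=0, probe 0,1 => slot 1
310: h=3, probe 3,4,5 => slot 5
770: h=2, probe 2,3,4,5,6 => slot 6
Table: [601, 436, 88, 22, 858, 310, 770, -, -, -, 984]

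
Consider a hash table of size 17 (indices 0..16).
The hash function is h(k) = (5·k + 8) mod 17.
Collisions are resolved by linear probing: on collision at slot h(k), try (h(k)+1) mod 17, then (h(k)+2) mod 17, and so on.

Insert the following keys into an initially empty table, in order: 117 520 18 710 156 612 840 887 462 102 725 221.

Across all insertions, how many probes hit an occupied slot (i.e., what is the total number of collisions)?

23

Insert 117: h=15, slot 15 empty => index 15.
Insert 520: h=7, slot 7 empty => index 7.
Insert 18: h=13, slot 13 empty => index 13.
Insert 710: h=5, slot 5 empty => index 5.
Insert 156: h=6, slot 6 empty => index 6.
Insert 612: h=8, slot 8 empty => index 8.
Insert 840: h=9, slot 9 empty => index 9.
Insert 887: h=6, slots 6,7,8,9 occupied => index 10.
Insert 462: h=6, slots 6,7,8,9,10 occupied => index 11.
Insert 102: h=8, slots 8,9,10,11 occupied => index 12.
Insert 725: h=12, slots 12,13 occupied => index 14.
Insert 221: h=8, slots 8,9,10,11,12,13,14,15 occupied => index 16.
Table: [., ., ., ., ., 710, 156, 520, 612, 840, 887, 462, 102, 18, 725, 117, 221]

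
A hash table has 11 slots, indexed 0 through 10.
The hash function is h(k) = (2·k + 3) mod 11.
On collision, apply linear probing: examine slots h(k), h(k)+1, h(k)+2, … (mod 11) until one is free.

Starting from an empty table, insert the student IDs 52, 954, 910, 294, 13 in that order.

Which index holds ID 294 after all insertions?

Insert 52: h=8, slot 8 empty → index 8.
Insert 954: h=8, slot 8 occupied → index 9.
Insert 910: h=8, slots 8,9 occupied → index 10.
Insert 294: h=8, slots 8,9,10 occupied → index 0.
Insert 13: h=7, slot 7 empty → index 7.
Table: [294, _, _, _, _, _, _, 13, 52, 954, 910]

0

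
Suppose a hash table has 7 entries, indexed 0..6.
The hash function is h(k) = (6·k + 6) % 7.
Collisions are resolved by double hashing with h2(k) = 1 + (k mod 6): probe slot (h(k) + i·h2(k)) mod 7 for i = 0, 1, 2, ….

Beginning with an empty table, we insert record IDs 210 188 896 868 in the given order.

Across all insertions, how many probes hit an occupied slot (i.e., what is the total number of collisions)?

2

210 hashes to 6; slot 6 is free -> place at 6.
188 hashes to 0; slot 0 is free -> place at 0.
896 hashes to 6, h2=3; 6 taken -> place at 2.
868 hashes to 6, h2=5; 6 taken -> place at 4.
Table: [188, -, 896, -, 868, -, 210]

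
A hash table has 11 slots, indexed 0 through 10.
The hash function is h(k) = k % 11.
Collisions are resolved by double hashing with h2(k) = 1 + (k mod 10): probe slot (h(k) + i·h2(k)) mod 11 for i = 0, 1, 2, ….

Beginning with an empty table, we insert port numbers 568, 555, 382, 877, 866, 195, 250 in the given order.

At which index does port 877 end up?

568 hashes to 7; slot 7 is free → place at 7.
555 hashes to 5; slot 5 is free → place at 5.
382 hashes to 8; slot 8 is free → place at 8.
877 hashes to 8, h2=8; 8,5 taken → place at 2.
866 hashes to 8, h2=7; 8 taken → place at 4.
195 hashes to 8, h2=6; 8 taken → place at 3.
250 hashes to 8, h2=1; 8 taken → place at 9.
Table: [-, -, 877, 195, 866, 555, -, 568, 382, 250, -]

2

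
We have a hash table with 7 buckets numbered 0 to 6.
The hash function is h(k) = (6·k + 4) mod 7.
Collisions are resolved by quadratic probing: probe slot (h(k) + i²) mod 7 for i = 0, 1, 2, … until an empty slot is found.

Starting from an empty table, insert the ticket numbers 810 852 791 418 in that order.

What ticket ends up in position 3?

418

810: h=6 -> slot 6
852: h=6, probe 6,0 -> slot 0
791: h=4 -> slot 4
418: h=6, probe 6,0,3 -> slot 3
Table: [852, —, —, 418, 791, —, 810]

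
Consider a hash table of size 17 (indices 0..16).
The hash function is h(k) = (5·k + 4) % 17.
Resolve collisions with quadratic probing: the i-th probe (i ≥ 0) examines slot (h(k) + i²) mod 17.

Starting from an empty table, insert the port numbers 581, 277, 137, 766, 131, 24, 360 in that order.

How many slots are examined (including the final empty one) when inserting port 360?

2

581 hashes to 2; slot 2 is free => place at 2.
277 hashes to 12; slot 12 is free => place at 12.
137 hashes to 9; slot 9 is free => place at 9.
766 hashes to 9; 9 taken => place at 10.
131 hashes to 13; slot 13 is free => place at 13.
24 hashes to 5; slot 5 is free => place at 5.
360 hashes to 2; 2 taken => place at 3.
Table: [—, —, 581, 360, —, 24, —, —, —, 137, 766, —, 277, 131, —, —, —]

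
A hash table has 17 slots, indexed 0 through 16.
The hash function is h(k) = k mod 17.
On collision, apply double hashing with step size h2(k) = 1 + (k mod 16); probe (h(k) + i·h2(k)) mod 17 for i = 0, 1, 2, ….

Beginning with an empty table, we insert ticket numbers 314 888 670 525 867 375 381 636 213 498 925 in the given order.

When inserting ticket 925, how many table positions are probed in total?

314 hashes to 8; slot 8 is free => place at 8.
888 hashes to 4; slot 4 is free => place at 4.
670 hashes to 7; slot 7 is free => place at 7.
525 hashes to 15; slot 15 is free => place at 15.
867 hashes to 0; slot 0 is free => place at 0.
375 hashes to 1; slot 1 is free => place at 1.
381 hashes to 7, h2=14; 7,4,1,15 taken => place at 12.
636 hashes to 7, h2=13; 7 taken => place at 3.
213 hashes to 9; slot 9 is free => place at 9.
498 hashes to 5; slot 5 is free => place at 5.
925 hashes to 7, h2=14; 7,4,1,15,12,9 taken => place at 6.
Table: [867, 375, ∅, 636, 888, 498, 925, 670, 314, 213, ∅, ∅, 381, ∅, ∅, 525, ∅]

7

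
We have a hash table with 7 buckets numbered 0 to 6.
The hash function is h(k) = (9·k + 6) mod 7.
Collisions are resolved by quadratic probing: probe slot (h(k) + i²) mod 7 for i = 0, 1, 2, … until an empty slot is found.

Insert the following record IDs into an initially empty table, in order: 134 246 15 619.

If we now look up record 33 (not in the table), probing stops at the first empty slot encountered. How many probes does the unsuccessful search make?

134: h=1 => slot 1
246: h=1, probe 1,2 => slot 2
15: h=1, probe 1,2,5 => slot 5
619: h=5, probe 5,6 => slot 6
Table: [_, 134, 246, _, _, 15, 619]
Lookup 33: h=2, probe 2,3 → slot 3 empty, not found.

2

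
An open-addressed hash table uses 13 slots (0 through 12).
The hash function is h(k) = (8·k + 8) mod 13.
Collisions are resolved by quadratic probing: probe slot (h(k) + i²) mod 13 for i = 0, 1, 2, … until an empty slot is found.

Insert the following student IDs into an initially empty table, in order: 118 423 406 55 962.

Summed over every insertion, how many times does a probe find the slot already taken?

118: h=3 => slot 3
423: h=12 => slot 12
406: h=6 => slot 6
55: h=6, probe 6,7 => slot 7
962: h=8 => slot 8
Table: [-, -, -, 118, -, -, 406, 55, 962, -, -, -, 423]

1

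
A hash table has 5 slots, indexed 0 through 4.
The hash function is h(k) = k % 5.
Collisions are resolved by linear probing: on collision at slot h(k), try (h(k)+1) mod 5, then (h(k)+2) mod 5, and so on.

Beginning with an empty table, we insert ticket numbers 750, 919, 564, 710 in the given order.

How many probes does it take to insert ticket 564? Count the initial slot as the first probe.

Insert 750: h=0, slot 0 empty => index 0.
Insert 919: h=4, slot 4 empty => index 4.
Insert 564: h=4, slots 4,0 occupied => index 1.
Insert 710: h=0, slots 0,1 occupied => index 2.
Table: [750, 564, 710, ∅, 919]

3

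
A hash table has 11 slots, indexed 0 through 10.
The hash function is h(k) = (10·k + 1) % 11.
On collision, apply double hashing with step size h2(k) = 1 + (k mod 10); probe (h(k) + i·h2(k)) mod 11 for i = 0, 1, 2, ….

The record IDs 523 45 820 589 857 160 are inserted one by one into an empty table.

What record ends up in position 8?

523 hashes to 6; slot 6 is free -> place at 6.
45 hashes to 0; slot 0 is free -> place at 0.
820 hashes to 6, h2=1; 6 taken -> place at 7.
589 hashes to 6, h2=10; 6 taken -> place at 5.
857 hashes to 2; slot 2 is free -> place at 2.
160 hashes to 6, h2=1; 6,7 taken -> place at 8.
Table: [45, —, 857, —, —, 589, 523, 820, 160, —, —]

160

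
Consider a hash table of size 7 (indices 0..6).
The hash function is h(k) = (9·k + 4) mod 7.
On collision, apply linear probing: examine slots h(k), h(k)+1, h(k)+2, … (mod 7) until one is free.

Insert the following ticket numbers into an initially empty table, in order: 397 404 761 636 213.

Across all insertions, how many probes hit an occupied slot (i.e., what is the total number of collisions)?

Insert 397: h=0, slot 0 empty => index 0.
Insert 404: h=0, slot 0 occupied => index 1.
Insert 761: h=0, slots 0,1 occupied => index 2.
Insert 636: h=2, slot 2 occupied => index 3.
Insert 213: h=3, slot 3 occupied => index 4.
Table: [397, 404, 761, 636, 213, ∅, ∅]

5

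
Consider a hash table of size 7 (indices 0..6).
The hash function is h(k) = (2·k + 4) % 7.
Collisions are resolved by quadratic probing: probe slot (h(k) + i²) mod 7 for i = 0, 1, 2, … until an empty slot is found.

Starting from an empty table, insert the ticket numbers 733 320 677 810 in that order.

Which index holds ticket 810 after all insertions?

2

733: h=0 => slot 0
320: h=0, probe 0,1 => slot 1
677: h=0, probe 0,1,4 => slot 4
810: h=0, probe 0,1,4,2 => slot 2
Table: [733, 320, 810, -, 677, -, -]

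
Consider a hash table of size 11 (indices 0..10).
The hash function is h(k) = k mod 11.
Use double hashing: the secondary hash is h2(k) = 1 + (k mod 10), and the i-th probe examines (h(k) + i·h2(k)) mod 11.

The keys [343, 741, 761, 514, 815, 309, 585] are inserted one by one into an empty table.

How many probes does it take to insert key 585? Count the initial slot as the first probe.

3

Insert 343: h=2, slot 2 empty → index 2.
Insert 741: h=4, slot 4 empty → index 4.
Insert 761: h=2, h2=2, slots 2,4 occupied → index 6.
Insert 514: h=8, slot 8 empty → index 8.
Insert 815: h=1, slot 1 empty → index 1.
Insert 309: h=1, h2=10, slot 1 occupied → index 0.
Insert 585: h=2, h2=6, slots 2,8 occupied → index 3.
Table: [309, 815, 343, 585, 741, —, 761, —, 514, —, —]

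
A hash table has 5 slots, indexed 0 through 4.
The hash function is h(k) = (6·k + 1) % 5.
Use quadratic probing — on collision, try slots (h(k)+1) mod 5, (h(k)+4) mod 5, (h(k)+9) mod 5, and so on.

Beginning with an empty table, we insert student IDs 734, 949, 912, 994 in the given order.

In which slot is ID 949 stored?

734 hashes to 0; slot 0 is free => place at 0.
949 hashes to 0; 0 taken => place at 1.
912 hashes to 3; slot 3 is free => place at 3.
994 hashes to 0; 0,1 taken => place at 4.
Table: [734, 949, ∅, 912, 994]

1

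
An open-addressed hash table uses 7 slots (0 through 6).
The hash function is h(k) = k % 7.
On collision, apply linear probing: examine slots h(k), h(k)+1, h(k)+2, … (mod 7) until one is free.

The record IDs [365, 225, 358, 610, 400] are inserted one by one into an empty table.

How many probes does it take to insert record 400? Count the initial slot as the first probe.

5

Insert 365: h=1, slot 1 empty -> index 1.
Insert 225: h=1, slot 1 occupied -> index 2.
Insert 358: h=1, slots 1,2 occupied -> index 3.
Insert 610: h=1, slots 1,2,3 occupied -> index 4.
Insert 400: h=1, slots 1,2,3,4 occupied -> index 5.
Table: [—, 365, 225, 358, 610, 400, —]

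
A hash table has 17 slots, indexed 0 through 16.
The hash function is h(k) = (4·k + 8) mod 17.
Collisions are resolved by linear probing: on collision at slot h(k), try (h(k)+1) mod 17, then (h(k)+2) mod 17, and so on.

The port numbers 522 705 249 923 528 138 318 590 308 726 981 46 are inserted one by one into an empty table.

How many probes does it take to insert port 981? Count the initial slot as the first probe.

6

522: h=5 → slot 5
705: h=6 → slot 6
249: h=1 → slot 1
923: h=11 → slot 11
528: h=12 → slot 12
138: h=16 → slot 16
318: h=5, probe 5,6,7 → slot 7
590: h=5, probe 5,6,7,8 → slot 8
308: h=16, probe 16,0 → slot 0
726: h=5, probe 5,6,7,8,9 → slot 9
981: h=5, probe 5,6,7,8,9,10 → slot 10
46: h=5, probe 5,6,7,8,9,10,11,12,13 → slot 13
Table: [308, 249, ∅, ∅, ∅, 522, 705, 318, 590, 726, 981, 923, 528, 46, ∅, ∅, 138]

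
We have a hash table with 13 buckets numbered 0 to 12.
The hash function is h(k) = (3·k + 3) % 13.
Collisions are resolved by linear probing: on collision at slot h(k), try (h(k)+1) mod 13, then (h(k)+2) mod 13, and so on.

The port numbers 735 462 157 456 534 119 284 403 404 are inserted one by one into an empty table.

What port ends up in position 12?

Insert 735: h=11, slot 11 empty -> index 11.
Insert 462: h=11, slot 11 occupied -> index 12.
Insert 157: h=6, slot 6 empty -> index 6.
Insert 456: h=6, slot 6 occupied -> index 7.
Insert 534: h=6, slots 6,7 occupied -> index 8.
Insert 119: h=9, slot 9 empty -> index 9.
Insert 284: h=10, slot 10 empty -> index 10.
Insert 403: h=3, slot 3 empty -> index 3.
Insert 404: h=6, slots 6,7,8,9,10,11,12 occupied -> index 0.
Table: [404, ., ., 403, ., ., 157, 456, 534, 119, 284, 735, 462]

462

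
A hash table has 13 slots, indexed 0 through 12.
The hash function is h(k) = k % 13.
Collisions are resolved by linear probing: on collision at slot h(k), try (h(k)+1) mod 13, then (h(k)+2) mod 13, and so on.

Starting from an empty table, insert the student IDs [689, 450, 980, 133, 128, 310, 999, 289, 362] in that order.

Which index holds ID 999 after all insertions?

1

689: h=0 => slot 0
450: h=8 => slot 8
980: h=5 => slot 5
133: h=3 => slot 3
128: h=11 => slot 11
310: h=11, probe 11,12 => slot 12
999: h=11, probe 11,12,0,1 => slot 1
289: h=3, probe 3,4 => slot 4
362: h=11, probe 11,12,0,1,2 => slot 2
Table: [689, 999, 362, 133, 289, 980, ∅, ∅, 450, ∅, ∅, 128, 310]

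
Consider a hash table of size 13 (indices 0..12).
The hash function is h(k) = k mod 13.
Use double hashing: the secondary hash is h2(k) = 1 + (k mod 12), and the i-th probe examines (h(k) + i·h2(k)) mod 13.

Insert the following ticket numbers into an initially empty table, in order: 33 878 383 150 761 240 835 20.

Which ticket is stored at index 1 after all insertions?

Insert 33: h=7, slot 7 empty => index 7.
Insert 878: h=7, h2=3, slot 7 occupied => index 10.
Insert 383: h=6, slot 6 empty => index 6.
Insert 150: h=7, h2=7, slot 7 occupied => index 1.
Insert 761: h=7, h2=6, slot 7 occupied => index 0.
Insert 240: h=6, h2=1, slots 6,7 occupied => index 8.
Insert 835: h=3, slot 3 empty => index 3.
Insert 20: h=7, h2=9, slots 7,3 occupied => index 12.
Table: [761, 150, _, 835, _, _, 383, 33, 240, _, 878, _, 20]

150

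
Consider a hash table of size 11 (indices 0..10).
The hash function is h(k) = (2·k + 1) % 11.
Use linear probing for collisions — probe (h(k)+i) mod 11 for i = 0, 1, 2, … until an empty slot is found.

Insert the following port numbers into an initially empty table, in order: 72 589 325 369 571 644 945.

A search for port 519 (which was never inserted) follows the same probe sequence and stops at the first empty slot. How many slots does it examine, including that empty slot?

3

72: h=2 -> slot 2
589: h=2, probe 2,3 -> slot 3
325: h=2, probe 2,3,4 -> slot 4
369: h=2, probe 2,3,4,5 -> slot 5
571: h=10 -> slot 10
644: h=2, probe 2,3,4,5,6 -> slot 6
945: h=10, probe 10,0 -> slot 0
Table: [945, ∅, 72, 589, 325, 369, 644, ∅, ∅, ∅, 571]
Lookup 519: h=5, probe 5,6,7 → slot 7 empty, not found.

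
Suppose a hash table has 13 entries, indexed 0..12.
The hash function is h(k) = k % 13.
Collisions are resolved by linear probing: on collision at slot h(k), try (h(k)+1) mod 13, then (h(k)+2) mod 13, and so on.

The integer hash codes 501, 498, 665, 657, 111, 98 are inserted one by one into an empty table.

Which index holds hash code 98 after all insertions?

501: h=7 → slot 7
498: h=4 → slot 4
665: h=2 → slot 2
657: h=7, probe 7,8 → slot 8
111: h=7, probe 7,8,9 → slot 9
98: h=7, probe 7,8,9,10 → slot 10
Table: [., ., 665, ., 498, ., ., 501, 657, 111, 98, ., .]

10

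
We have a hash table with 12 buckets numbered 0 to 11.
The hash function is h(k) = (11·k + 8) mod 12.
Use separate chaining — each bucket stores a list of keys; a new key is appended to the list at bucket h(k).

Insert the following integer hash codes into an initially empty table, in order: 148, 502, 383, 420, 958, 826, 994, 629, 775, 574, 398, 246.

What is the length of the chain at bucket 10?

Insert 148: h=4, bucket 4 empty -> new chain.
Insert 502: h=10, bucket 10 empty -> new chain.
Insert 383: h=9, bucket 9 empty -> new chain.
Insert 420: h=8, bucket 8 empty -> new chain.
Insert 958: h=10, bucket 10 nonempty -> append to chain.
Insert 826: h=10, bucket 10 nonempty -> append to chain.
Insert 994: h=10, bucket 10 nonempty -> append to chain.
Insert 629: h=3, bucket 3 empty -> new chain.
Insert 775: h=1, bucket 1 empty -> new chain.
Insert 574: h=10, bucket 10 nonempty -> append to chain.
Insert 398: h=6, bucket 6 empty -> new chain.
Insert 246: h=2, bucket 2 empty -> new chain.
Final buckets:
0: ∅
1: 775
2: 246
3: 629
4: 148
5: ∅
6: 398
7: ∅
8: 420
9: 383
10: 502 -> 958 -> 826 -> 994 -> 574
11: ∅

5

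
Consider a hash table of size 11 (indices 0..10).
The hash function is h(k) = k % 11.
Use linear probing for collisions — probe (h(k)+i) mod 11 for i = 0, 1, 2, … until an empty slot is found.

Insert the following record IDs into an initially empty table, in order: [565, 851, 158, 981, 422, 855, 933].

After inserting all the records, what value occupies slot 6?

158

Insert 565: h=4, slot 4 empty → index 4.
Insert 851: h=4, slot 4 occupied → index 5.
Insert 158: h=4, slots 4,5 occupied → index 6.
Insert 981: h=2, slot 2 empty → index 2.
Insert 422: h=4, slots 4,5,6 occupied → index 7.
Insert 855: h=8, slot 8 empty → index 8.
Insert 933: h=9, slot 9 empty → index 9.
Table: [_, _, 981, _, 565, 851, 158, 422, 855, 933, _]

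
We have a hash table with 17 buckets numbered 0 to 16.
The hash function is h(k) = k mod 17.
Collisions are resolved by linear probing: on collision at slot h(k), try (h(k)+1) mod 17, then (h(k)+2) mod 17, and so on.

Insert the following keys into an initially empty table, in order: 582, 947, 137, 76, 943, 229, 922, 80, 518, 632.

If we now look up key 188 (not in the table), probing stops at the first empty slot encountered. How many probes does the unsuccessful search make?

582: h=4 => slot 4
947: h=12 => slot 12
137: h=1 => slot 1
76: h=8 => slot 8
943: h=8, probe 8,9 => slot 9
229: h=8, probe 8,9,10 => slot 10
922: h=4, probe 4,5 => slot 5
80: h=12, probe 12,13 => slot 13
518: h=8, probe 8,9,10,11 => slot 11
632: h=3 => slot 3
Table: [_, 137, _, 632, 582, 922, _, _, 76, 943, 229, 518, 947, 80, _, _, _]
Lookup 188: h=1, probe 1,2 → slot 2 empty, not found.

2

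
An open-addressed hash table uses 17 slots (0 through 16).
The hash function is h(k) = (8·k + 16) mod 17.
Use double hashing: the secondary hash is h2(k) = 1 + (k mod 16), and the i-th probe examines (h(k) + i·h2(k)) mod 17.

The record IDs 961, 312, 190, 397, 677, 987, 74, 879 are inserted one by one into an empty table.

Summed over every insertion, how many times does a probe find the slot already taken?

961: h=3 → slot 3
312: h=13 → slot 13
190: h=6 → slot 6
397: h=13, h2=14, probe 13,10 → slot 10
677: h=9 → slot 9
987: h=7 → slot 7
74: h=13, h2=11, probe 13,7,1 → slot 1
879: h=10, h2=16, probe 10,9,8 → slot 8
Table: [., 74, ., 961, ., ., 190, 987, 879, 677, 397, ., ., 312, ., ., .]

5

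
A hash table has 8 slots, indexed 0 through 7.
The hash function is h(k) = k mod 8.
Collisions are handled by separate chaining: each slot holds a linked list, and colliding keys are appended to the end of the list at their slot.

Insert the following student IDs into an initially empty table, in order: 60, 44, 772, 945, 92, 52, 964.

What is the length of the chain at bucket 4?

6

Insert 60: h=4, bucket 4 empty → new chain.
Insert 44: h=4, bucket 4 nonempty → append to chain.
Insert 772: h=4, bucket 4 nonempty → append to chain.
Insert 945: h=1, bucket 1 empty → new chain.
Insert 92: h=4, bucket 4 nonempty → append to chain.
Insert 52: h=4, bucket 4 nonempty → append to chain.
Insert 964: h=4, bucket 4 nonempty → append to chain.
Final buckets:
0: ∅
1: 945
2: ∅
3: ∅
4: 60 -> 44 -> 772 -> 92 -> 52 -> 964
5: ∅
6: ∅
7: ∅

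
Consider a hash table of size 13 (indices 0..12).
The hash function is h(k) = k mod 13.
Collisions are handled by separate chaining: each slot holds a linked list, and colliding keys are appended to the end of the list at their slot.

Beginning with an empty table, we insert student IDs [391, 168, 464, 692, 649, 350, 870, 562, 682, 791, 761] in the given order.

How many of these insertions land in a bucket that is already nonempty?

4

391 → bucket 1
168 → bucket 12
464 → bucket 9
692 → bucket 3
649 → bucket 12 (collision)
350 → bucket 12 (collision)
870 → bucket 12 (collision)
562 → bucket 3 (collision)
682 → bucket 6
791 → bucket 11
761 → bucket 7
Final buckets:
0: _
1: 391
2: _
3: 692 -> 562
4: _
5: _
6: 682
7: 761
8: _
9: 464
10: _
11: 791
12: 168 -> 649 -> 350 -> 870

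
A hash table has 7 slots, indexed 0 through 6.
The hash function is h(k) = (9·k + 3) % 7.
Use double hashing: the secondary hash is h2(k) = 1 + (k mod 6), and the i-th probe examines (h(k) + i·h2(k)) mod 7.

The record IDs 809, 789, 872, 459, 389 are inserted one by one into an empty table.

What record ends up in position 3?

389

809 hashes to 4; slot 4 is free -> place at 4.
789 hashes to 6; slot 6 is free -> place at 6.
872 hashes to 4, h2=3; 4 taken -> place at 0.
459 hashes to 4, h2=4; 4 taken -> place at 1.
389 hashes to 4, h2=6; 4 taken -> place at 3.
Table: [872, 459, _, 389, 809, _, 789]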